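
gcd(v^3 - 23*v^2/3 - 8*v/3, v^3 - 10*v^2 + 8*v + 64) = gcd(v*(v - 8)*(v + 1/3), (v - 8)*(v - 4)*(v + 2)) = v - 8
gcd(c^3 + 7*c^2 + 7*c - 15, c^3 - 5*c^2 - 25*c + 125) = c + 5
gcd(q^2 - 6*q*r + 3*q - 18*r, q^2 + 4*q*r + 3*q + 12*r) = q + 3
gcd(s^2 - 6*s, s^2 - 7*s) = s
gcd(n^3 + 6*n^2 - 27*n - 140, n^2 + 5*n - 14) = n + 7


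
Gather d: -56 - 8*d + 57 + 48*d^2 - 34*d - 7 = 48*d^2 - 42*d - 6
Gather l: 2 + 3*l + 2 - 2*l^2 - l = -2*l^2 + 2*l + 4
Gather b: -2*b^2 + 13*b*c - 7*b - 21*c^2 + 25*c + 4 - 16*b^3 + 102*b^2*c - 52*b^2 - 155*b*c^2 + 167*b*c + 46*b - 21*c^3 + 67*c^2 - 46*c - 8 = -16*b^3 + b^2*(102*c - 54) + b*(-155*c^2 + 180*c + 39) - 21*c^3 + 46*c^2 - 21*c - 4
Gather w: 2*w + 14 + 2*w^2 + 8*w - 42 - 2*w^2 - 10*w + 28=0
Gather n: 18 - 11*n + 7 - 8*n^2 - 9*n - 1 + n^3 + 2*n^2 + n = n^3 - 6*n^2 - 19*n + 24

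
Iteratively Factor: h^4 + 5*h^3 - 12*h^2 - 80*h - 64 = (h + 1)*(h^3 + 4*h^2 - 16*h - 64) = (h + 1)*(h + 4)*(h^2 - 16) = (h + 1)*(h + 4)^2*(h - 4)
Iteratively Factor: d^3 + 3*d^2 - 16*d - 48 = (d + 3)*(d^2 - 16) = (d + 3)*(d + 4)*(d - 4)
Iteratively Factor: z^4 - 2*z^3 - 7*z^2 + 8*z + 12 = (z + 1)*(z^3 - 3*z^2 - 4*z + 12) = (z - 2)*(z + 1)*(z^2 - z - 6) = (z - 2)*(z + 1)*(z + 2)*(z - 3)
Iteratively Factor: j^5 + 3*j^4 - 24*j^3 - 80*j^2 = (j)*(j^4 + 3*j^3 - 24*j^2 - 80*j) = j^2*(j^3 + 3*j^2 - 24*j - 80) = j^2*(j + 4)*(j^2 - j - 20) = j^2*(j - 5)*(j + 4)*(j + 4)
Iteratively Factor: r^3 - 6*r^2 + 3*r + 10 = (r - 2)*(r^2 - 4*r - 5) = (r - 2)*(r + 1)*(r - 5)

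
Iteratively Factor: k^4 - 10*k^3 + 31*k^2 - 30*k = (k - 2)*(k^3 - 8*k^2 + 15*k) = k*(k - 2)*(k^2 - 8*k + 15) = k*(k - 5)*(k - 2)*(k - 3)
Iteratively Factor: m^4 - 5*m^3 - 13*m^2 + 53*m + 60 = (m - 5)*(m^3 - 13*m - 12) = (m - 5)*(m + 1)*(m^2 - m - 12) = (m - 5)*(m + 1)*(m + 3)*(m - 4)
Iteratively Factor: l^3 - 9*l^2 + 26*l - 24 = (l - 3)*(l^2 - 6*l + 8) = (l - 3)*(l - 2)*(l - 4)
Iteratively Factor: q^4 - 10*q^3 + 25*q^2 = (q)*(q^3 - 10*q^2 + 25*q) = q^2*(q^2 - 10*q + 25) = q^2*(q - 5)*(q - 5)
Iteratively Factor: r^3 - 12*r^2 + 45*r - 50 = (r - 5)*(r^2 - 7*r + 10) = (r - 5)*(r - 2)*(r - 5)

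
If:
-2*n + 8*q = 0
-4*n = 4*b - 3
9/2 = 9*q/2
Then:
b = -13/4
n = 4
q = 1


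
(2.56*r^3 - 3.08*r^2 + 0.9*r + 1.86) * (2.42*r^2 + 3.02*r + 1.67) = 6.1952*r^5 + 0.277600000000001*r^4 - 2.8484*r^3 + 2.0756*r^2 + 7.1202*r + 3.1062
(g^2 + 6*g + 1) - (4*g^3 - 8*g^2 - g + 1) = -4*g^3 + 9*g^2 + 7*g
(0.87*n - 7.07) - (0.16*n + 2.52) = 0.71*n - 9.59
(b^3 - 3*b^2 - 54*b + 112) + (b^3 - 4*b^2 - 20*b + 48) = 2*b^3 - 7*b^2 - 74*b + 160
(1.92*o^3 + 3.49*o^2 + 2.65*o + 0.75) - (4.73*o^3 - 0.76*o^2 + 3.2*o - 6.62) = -2.81*o^3 + 4.25*o^2 - 0.55*o + 7.37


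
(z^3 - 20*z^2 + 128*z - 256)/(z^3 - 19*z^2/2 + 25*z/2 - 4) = 2*(z^2 - 12*z + 32)/(2*z^2 - 3*z + 1)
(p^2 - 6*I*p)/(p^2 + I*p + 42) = p/(p + 7*I)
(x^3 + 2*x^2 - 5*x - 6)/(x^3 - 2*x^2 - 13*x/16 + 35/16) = 16*(x^2 + x - 6)/(16*x^2 - 48*x + 35)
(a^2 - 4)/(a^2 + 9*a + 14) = (a - 2)/(a + 7)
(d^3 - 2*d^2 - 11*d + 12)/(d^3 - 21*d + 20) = (d + 3)/(d + 5)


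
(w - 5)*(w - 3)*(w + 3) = w^3 - 5*w^2 - 9*w + 45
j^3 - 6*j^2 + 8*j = j*(j - 4)*(j - 2)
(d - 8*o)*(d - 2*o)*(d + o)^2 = d^4 - 8*d^3*o - 3*d^2*o^2 + 22*d*o^3 + 16*o^4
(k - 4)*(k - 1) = k^2 - 5*k + 4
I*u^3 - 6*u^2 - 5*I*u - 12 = (u + 3*I)*(u + 4*I)*(I*u + 1)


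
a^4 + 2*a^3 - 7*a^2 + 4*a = a*(a - 1)^2*(a + 4)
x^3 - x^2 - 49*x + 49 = (x - 7)*(x - 1)*(x + 7)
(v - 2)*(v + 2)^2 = v^3 + 2*v^2 - 4*v - 8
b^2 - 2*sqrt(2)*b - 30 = (b - 5*sqrt(2))*(b + 3*sqrt(2))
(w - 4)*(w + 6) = w^2 + 2*w - 24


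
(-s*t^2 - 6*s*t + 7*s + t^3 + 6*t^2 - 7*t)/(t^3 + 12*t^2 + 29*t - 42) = (-s + t)/(t + 6)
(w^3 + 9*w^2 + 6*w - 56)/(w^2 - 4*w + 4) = (w^2 + 11*w + 28)/(w - 2)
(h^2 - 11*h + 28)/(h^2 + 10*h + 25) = (h^2 - 11*h + 28)/(h^2 + 10*h + 25)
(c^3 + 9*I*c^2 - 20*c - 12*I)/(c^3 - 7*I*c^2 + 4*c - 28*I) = (c^2 + 7*I*c - 6)/(c^2 - 9*I*c - 14)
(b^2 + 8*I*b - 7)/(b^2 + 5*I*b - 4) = (b + 7*I)/(b + 4*I)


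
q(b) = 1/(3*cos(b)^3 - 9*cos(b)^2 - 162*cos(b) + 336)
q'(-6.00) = 0.00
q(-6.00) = 0.01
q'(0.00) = 0.00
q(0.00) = 0.01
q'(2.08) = -0.00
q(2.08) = 0.00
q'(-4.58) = -0.00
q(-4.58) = 0.00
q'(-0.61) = 0.00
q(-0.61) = 0.01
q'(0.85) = -0.00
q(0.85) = 0.00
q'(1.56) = -0.00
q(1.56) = 0.00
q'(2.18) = -0.00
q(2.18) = 0.00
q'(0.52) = -0.00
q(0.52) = 0.01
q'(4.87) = 0.00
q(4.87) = 0.00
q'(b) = (9*sin(b)*cos(b)^2 - 18*sin(b)*cos(b) - 162*sin(b))/(3*cos(b)^3 - 9*cos(b)^2 - 162*cos(b) + 336)^2 = (cos(b)^2 - 2*cos(b) - 18)*sin(b)/(cos(b)^3 - 3*cos(b)^2 - 54*cos(b) + 112)^2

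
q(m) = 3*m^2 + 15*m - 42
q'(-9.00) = -39.00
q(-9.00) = 66.00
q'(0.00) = 15.00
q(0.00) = -42.00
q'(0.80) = 19.80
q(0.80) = -28.08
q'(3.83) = 37.98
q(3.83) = 59.46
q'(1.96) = 26.76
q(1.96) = -1.08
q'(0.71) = 19.26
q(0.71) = -29.84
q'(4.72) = 43.32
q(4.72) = 95.64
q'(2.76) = 31.56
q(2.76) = 22.25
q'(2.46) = 29.76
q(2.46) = 13.05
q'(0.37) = 17.22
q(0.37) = -36.04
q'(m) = 6*m + 15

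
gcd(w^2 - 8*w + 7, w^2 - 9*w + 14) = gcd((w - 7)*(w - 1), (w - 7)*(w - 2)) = w - 7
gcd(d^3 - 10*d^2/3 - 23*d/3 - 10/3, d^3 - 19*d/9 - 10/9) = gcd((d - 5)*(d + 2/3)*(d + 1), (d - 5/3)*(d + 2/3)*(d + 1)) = d^2 + 5*d/3 + 2/3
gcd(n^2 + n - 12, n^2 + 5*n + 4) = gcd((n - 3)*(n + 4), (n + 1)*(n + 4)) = n + 4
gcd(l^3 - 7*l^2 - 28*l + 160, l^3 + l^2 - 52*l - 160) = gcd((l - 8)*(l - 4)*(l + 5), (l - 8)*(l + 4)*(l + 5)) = l^2 - 3*l - 40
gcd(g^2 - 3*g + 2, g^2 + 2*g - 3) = g - 1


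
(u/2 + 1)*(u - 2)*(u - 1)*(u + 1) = u^4/2 - 5*u^2/2 + 2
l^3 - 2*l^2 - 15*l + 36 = (l - 3)^2*(l + 4)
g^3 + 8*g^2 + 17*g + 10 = (g + 1)*(g + 2)*(g + 5)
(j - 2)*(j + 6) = j^2 + 4*j - 12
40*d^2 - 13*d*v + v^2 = (-8*d + v)*(-5*d + v)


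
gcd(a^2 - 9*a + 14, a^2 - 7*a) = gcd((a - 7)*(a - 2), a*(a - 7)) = a - 7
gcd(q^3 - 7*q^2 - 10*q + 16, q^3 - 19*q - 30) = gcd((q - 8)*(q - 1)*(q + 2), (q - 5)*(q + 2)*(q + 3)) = q + 2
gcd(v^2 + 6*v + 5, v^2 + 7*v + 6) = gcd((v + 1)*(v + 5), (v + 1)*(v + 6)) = v + 1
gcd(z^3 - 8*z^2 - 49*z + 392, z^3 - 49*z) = z^2 - 49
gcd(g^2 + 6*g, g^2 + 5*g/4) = g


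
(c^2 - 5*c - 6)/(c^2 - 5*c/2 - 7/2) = 2*(c - 6)/(2*c - 7)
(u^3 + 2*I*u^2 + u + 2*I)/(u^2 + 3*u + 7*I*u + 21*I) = (u^3 + 2*I*u^2 + u + 2*I)/(u^2 + u*(3 + 7*I) + 21*I)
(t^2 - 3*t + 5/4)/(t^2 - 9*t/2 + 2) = (t - 5/2)/(t - 4)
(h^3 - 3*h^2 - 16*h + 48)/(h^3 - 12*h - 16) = (h^2 + h - 12)/(h^2 + 4*h + 4)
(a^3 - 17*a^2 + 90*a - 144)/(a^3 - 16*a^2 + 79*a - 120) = (a - 6)/(a - 5)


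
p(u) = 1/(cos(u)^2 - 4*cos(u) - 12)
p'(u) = (2*sin(u)*cos(u) - 4*sin(u))/(cos(u)^2 - 4*cos(u) - 12)^2 = 2*(cos(u) - 2)*sin(u)/(sin(u)^2 + 4*cos(u) + 11)^2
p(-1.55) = -0.08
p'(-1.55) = 0.03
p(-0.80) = -0.07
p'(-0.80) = 0.01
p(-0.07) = -0.07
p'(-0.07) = 0.00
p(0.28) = -0.07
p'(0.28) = -0.00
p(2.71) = -0.13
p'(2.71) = -0.04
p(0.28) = -0.07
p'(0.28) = -0.00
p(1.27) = -0.08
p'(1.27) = -0.02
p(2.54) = -0.12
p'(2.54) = -0.05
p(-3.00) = -0.14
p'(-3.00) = 0.02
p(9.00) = -0.13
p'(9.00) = -0.04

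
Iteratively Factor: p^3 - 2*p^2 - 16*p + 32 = (p + 4)*(p^2 - 6*p + 8) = (p - 2)*(p + 4)*(p - 4)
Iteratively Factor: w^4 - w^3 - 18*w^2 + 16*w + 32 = (w + 1)*(w^3 - 2*w^2 - 16*w + 32) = (w + 1)*(w + 4)*(w^2 - 6*w + 8) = (w - 2)*(w + 1)*(w + 4)*(w - 4)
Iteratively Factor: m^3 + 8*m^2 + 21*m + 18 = (m + 3)*(m^2 + 5*m + 6) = (m + 3)^2*(m + 2)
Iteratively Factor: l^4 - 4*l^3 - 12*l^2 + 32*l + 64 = (l + 2)*(l^3 - 6*l^2 + 32) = (l - 4)*(l + 2)*(l^2 - 2*l - 8) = (l - 4)*(l + 2)^2*(l - 4)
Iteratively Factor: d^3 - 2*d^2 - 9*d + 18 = (d - 3)*(d^2 + d - 6) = (d - 3)*(d + 3)*(d - 2)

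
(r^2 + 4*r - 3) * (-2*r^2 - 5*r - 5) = -2*r^4 - 13*r^3 - 19*r^2 - 5*r + 15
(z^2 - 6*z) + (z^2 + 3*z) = 2*z^2 - 3*z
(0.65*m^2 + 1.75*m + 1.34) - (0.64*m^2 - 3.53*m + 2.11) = 0.01*m^2 + 5.28*m - 0.77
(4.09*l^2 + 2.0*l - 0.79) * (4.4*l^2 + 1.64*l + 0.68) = 17.996*l^4 + 15.5076*l^3 + 2.5852*l^2 + 0.0644*l - 0.5372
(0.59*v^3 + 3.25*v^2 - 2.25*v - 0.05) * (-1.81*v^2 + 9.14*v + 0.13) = -1.0679*v^5 - 0.4899*v^4 + 33.8542*v^3 - 20.052*v^2 - 0.7495*v - 0.0065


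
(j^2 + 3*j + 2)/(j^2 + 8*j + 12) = (j + 1)/(j + 6)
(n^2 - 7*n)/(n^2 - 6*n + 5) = n*(n - 7)/(n^2 - 6*n + 5)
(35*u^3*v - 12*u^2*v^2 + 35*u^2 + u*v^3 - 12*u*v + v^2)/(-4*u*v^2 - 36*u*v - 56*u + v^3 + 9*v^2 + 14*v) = (-35*u^3*v + 12*u^2*v^2 - 35*u^2 - u*v^3 + 12*u*v - v^2)/(4*u*v^2 + 36*u*v + 56*u - v^3 - 9*v^2 - 14*v)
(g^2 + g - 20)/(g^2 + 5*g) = (g - 4)/g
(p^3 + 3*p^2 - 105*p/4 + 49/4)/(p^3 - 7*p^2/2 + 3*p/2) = (2*p^2 + 7*p - 49)/(2*p*(p - 3))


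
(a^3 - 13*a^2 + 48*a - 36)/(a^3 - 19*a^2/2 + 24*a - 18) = 2*(a^2 - 7*a + 6)/(2*a^2 - 7*a + 6)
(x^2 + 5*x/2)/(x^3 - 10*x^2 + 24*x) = (x + 5/2)/(x^2 - 10*x + 24)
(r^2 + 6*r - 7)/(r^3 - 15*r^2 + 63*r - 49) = (r + 7)/(r^2 - 14*r + 49)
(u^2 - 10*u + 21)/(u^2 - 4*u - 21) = (u - 3)/(u + 3)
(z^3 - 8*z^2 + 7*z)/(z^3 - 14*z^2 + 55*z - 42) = z/(z - 6)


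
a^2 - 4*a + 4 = (a - 2)^2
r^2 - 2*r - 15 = (r - 5)*(r + 3)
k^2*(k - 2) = k^3 - 2*k^2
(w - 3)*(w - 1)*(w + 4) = w^3 - 13*w + 12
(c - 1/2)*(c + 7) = c^2 + 13*c/2 - 7/2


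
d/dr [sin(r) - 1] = cos(r)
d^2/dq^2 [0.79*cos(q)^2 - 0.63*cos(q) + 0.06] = 0.63*cos(q) - 1.58*cos(2*q)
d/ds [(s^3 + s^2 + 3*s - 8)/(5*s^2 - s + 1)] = (5*s^4 - 2*s^3 - 13*s^2 + 82*s - 5)/(25*s^4 - 10*s^3 + 11*s^2 - 2*s + 1)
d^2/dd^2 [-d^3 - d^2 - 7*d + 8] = -6*d - 2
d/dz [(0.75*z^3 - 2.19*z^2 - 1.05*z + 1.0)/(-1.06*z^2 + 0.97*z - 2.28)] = (-0.795*z^4 + 1.455*z^3 - 8.3673*z^2 + 12.1064*z + 1.424)/(1.1236*z^4 - 2.0564*z^3 + 5.7745*z^2 - 4.4232*z + 5.1984)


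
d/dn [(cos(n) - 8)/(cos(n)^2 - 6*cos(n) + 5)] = (cos(n)^2 - 16*cos(n) + 43)*sin(n)/(cos(n)^2 - 6*cos(n) + 5)^2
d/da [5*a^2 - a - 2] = 10*a - 1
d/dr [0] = 0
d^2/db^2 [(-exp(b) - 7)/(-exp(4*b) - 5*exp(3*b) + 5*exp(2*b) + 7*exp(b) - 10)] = (9*exp(8*b) + 167*exp(7*b) + 895*exp(6*b) + 1143*exp(5*b) - 1931*exp(4*b) - 1595*exp(3*b) - 2115*exp(2*b) + 1813*exp(b) + 590)*exp(b)/(exp(12*b) + 15*exp(11*b) + 60*exp(10*b) - 46*exp(9*b) - 480*exp(8*b) + 360*exp(7*b) + 1522*exp(6*b) - 1710*exp(5*b) - 1785*exp(4*b) + 3257*exp(3*b) - 30*exp(2*b) - 2100*exp(b) + 1000)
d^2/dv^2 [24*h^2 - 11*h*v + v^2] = 2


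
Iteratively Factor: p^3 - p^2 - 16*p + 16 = (p - 1)*(p^2 - 16) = (p - 1)*(p + 4)*(p - 4)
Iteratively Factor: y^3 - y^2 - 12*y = (y + 3)*(y^2 - 4*y) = y*(y + 3)*(y - 4)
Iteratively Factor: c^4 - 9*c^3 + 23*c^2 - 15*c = (c)*(c^3 - 9*c^2 + 23*c - 15) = c*(c - 3)*(c^2 - 6*c + 5) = c*(c - 5)*(c - 3)*(c - 1)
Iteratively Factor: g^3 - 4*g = (g - 2)*(g^2 + 2*g) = g*(g - 2)*(g + 2)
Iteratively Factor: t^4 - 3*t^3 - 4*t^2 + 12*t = (t - 3)*(t^3 - 4*t) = (t - 3)*(t + 2)*(t^2 - 2*t) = (t - 3)*(t - 2)*(t + 2)*(t)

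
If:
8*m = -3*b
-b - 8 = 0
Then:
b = -8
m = 3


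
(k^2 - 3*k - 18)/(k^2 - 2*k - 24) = (k + 3)/(k + 4)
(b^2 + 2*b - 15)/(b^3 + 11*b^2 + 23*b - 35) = (b - 3)/(b^2 + 6*b - 7)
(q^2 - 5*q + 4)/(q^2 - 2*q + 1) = (q - 4)/(q - 1)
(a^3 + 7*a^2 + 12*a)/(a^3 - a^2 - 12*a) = (a + 4)/(a - 4)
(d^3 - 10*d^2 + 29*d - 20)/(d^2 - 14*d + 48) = (d^3 - 10*d^2 + 29*d - 20)/(d^2 - 14*d + 48)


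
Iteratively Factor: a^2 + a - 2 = (a - 1)*(a + 2)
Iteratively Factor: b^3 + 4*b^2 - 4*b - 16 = (b - 2)*(b^2 + 6*b + 8) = (b - 2)*(b + 2)*(b + 4)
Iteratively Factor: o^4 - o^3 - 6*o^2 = (o - 3)*(o^3 + 2*o^2) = o*(o - 3)*(o^2 + 2*o) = o^2*(o - 3)*(o + 2)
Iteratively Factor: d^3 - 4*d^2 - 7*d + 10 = (d + 2)*(d^2 - 6*d + 5) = (d - 5)*(d + 2)*(d - 1)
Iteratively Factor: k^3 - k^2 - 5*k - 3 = (k + 1)*(k^2 - 2*k - 3) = (k + 1)^2*(k - 3)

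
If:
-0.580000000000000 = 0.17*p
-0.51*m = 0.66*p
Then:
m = 4.42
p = -3.41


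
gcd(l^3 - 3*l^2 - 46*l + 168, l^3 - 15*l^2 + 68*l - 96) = l - 4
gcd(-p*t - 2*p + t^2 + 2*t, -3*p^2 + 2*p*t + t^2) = p - t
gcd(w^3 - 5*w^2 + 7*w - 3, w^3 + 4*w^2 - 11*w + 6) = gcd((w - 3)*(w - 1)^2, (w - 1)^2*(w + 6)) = w^2 - 2*w + 1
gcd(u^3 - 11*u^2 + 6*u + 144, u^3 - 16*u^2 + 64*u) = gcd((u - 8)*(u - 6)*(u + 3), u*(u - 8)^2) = u - 8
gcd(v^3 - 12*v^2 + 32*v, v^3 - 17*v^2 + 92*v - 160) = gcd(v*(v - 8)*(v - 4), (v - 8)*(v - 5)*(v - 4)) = v^2 - 12*v + 32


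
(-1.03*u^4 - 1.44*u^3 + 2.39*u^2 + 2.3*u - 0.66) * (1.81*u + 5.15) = -1.8643*u^5 - 7.9109*u^4 - 3.0901*u^3 + 16.4715*u^2 + 10.6504*u - 3.399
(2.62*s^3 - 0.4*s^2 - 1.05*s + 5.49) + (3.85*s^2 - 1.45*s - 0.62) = 2.62*s^3 + 3.45*s^2 - 2.5*s + 4.87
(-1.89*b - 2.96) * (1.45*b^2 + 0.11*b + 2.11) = -2.7405*b^3 - 4.4999*b^2 - 4.3135*b - 6.2456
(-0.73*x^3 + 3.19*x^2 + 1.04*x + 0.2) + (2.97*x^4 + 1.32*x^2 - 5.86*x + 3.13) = 2.97*x^4 - 0.73*x^3 + 4.51*x^2 - 4.82*x + 3.33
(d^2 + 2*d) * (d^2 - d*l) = d^4 - d^3*l + 2*d^3 - 2*d^2*l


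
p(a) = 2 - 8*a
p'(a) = -8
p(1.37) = -8.96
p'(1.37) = -8.00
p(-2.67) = 23.36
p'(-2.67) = -8.00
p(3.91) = -29.28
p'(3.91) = -8.00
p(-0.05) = 2.40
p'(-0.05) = -8.00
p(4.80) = -36.40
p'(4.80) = -8.00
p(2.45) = -17.60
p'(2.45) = -8.00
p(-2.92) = 25.36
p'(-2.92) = -8.00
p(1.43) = -9.44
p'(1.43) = -8.00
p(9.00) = -70.00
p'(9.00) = -8.00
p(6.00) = -46.00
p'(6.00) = -8.00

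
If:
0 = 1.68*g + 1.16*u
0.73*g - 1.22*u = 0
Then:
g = 0.00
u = 0.00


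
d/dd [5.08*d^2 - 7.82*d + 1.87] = 10.16*d - 7.82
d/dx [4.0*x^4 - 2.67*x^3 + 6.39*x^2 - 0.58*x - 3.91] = 16.0*x^3 - 8.01*x^2 + 12.78*x - 0.58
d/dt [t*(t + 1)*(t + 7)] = 3*t^2 + 16*t + 7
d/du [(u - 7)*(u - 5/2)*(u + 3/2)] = 3*u^2 - 16*u + 13/4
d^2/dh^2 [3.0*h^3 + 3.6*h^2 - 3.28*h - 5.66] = 18.0*h + 7.2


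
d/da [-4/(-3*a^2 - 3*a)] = 4*(-2*a - 1)/(3*a^2*(a + 1)^2)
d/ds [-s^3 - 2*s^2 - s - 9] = -3*s^2 - 4*s - 1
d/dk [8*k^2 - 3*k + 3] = 16*k - 3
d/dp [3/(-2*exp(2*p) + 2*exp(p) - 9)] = (12*exp(p) - 6)*exp(p)/(2*exp(2*p) - 2*exp(p) + 9)^2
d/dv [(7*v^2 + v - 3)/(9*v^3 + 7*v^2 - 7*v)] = (-63*v^4 - 18*v^3 + 25*v^2 + 42*v - 21)/(v^2*(81*v^4 + 126*v^3 - 77*v^2 - 98*v + 49))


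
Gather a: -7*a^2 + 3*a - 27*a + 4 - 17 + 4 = -7*a^2 - 24*a - 9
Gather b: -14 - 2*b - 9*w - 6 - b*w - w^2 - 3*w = b*(-w - 2) - w^2 - 12*w - 20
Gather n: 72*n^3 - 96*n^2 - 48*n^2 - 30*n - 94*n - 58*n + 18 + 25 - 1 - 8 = 72*n^3 - 144*n^2 - 182*n + 34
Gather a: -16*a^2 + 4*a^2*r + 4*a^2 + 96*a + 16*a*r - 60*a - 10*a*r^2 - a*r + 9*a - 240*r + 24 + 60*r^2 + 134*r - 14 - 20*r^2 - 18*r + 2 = a^2*(4*r - 12) + a*(-10*r^2 + 15*r + 45) + 40*r^2 - 124*r + 12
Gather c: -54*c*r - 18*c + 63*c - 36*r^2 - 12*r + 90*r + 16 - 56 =c*(45 - 54*r) - 36*r^2 + 78*r - 40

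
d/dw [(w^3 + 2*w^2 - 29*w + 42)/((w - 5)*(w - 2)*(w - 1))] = 2*(-5*w^2 + 26*w - 53)/(w^4 - 12*w^3 + 46*w^2 - 60*w + 25)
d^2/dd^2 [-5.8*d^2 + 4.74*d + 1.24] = -11.6000000000000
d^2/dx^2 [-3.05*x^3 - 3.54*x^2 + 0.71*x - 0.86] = -18.3*x - 7.08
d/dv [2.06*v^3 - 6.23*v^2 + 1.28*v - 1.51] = 6.18*v^2 - 12.46*v + 1.28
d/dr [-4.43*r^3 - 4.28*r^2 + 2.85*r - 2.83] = -13.29*r^2 - 8.56*r + 2.85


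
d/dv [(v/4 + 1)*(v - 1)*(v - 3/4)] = 3*v^2/4 + 9*v/8 - 25/16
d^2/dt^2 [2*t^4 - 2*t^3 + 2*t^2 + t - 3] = 24*t^2 - 12*t + 4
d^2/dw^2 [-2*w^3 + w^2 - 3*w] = 2 - 12*w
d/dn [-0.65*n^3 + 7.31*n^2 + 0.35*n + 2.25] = -1.95*n^2 + 14.62*n + 0.35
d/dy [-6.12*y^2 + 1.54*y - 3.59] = 1.54 - 12.24*y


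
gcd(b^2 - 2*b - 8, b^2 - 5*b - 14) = b + 2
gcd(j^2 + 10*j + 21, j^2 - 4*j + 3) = 1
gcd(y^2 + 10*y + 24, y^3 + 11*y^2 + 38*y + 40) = y + 4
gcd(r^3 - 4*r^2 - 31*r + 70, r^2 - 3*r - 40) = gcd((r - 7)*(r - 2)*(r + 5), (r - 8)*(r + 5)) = r + 5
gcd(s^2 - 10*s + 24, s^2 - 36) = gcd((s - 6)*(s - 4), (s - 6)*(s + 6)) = s - 6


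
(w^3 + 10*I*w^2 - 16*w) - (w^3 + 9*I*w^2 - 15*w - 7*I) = I*w^2 - w + 7*I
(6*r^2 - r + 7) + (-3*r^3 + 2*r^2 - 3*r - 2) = -3*r^3 + 8*r^2 - 4*r + 5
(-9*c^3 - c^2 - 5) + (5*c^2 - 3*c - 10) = -9*c^3 + 4*c^2 - 3*c - 15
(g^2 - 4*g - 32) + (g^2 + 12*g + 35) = 2*g^2 + 8*g + 3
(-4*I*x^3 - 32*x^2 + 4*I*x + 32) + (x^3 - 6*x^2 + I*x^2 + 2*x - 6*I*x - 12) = x^3 - 4*I*x^3 - 38*x^2 + I*x^2 + 2*x - 2*I*x + 20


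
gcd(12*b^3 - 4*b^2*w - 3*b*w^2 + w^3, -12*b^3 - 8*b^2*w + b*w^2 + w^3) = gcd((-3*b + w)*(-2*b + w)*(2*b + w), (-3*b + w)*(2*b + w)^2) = -6*b^2 - b*w + w^2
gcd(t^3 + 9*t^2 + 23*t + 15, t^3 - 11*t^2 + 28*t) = 1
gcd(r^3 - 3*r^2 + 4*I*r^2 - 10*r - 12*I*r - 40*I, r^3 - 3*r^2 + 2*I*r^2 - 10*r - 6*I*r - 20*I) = r^2 - 3*r - 10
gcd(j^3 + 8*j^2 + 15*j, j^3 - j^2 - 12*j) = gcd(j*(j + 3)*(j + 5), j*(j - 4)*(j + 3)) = j^2 + 3*j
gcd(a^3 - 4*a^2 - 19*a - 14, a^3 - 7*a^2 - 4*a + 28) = a^2 - 5*a - 14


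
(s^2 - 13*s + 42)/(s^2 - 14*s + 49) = (s - 6)/(s - 7)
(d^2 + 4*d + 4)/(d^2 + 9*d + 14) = (d + 2)/(d + 7)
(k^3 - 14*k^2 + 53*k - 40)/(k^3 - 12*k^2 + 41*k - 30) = (k - 8)/(k - 6)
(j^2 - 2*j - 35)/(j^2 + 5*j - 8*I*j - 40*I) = (j - 7)/(j - 8*I)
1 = 1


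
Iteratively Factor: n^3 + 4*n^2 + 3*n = (n + 1)*(n^2 + 3*n) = n*(n + 1)*(n + 3)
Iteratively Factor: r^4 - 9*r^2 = (r)*(r^3 - 9*r) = r^2*(r^2 - 9) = r^2*(r + 3)*(r - 3)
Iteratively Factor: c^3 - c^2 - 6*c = (c - 3)*(c^2 + 2*c) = c*(c - 3)*(c + 2)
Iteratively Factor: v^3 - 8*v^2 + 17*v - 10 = (v - 1)*(v^2 - 7*v + 10) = (v - 5)*(v - 1)*(v - 2)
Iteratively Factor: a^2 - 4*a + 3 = (a - 3)*(a - 1)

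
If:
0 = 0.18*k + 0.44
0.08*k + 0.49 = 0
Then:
No Solution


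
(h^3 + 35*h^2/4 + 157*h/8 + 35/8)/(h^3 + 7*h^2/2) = 1 + 21/(4*h) + 5/(4*h^2)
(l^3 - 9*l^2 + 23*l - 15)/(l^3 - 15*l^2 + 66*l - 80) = (l^2 - 4*l + 3)/(l^2 - 10*l + 16)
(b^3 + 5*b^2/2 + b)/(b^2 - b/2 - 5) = b*(2*b + 1)/(2*b - 5)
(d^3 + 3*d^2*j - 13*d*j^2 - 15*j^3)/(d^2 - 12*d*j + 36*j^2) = (d^3 + 3*d^2*j - 13*d*j^2 - 15*j^3)/(d^2 - 12*d*j + 36*j^2)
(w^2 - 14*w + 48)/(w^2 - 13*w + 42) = (w - 8)/(w - 7)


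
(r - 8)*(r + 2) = r^2 - 6*r - 16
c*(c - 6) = c^2 - 6*c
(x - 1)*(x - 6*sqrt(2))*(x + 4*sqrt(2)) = x^3 - 2*sqrt(2)*x^2 - x^2 - 48*x + 2*sqrt(2)*x + 48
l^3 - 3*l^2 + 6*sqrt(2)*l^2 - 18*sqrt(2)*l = l*(l - 3)*(l + 6*sqrt(2))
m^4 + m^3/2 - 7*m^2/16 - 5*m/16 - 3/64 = (m - 3/4)*(m + 1/4)*(m + 1/2)^2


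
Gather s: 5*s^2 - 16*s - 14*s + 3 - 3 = 5*s^2 - 30*s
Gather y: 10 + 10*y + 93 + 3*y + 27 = 13*y + 130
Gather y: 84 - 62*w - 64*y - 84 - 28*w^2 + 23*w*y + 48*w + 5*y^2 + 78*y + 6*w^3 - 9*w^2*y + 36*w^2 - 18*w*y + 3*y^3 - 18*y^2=6*w^3 + 8*w^2 - 14*w + 3*y^3 - 13*y^2 + y*(-9*w^2 + 5*w + 14)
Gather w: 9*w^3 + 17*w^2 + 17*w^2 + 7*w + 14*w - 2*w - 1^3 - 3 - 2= 9*w^3 + 34*w^2 + 19*w - 6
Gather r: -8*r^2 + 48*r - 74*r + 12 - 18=-8*r^2 - 26*r - 6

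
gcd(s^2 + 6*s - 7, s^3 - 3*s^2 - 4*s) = 1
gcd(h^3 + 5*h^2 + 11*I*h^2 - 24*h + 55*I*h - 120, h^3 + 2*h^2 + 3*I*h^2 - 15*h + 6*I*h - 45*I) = h^2 + h*(5 + 3*I) + 15*I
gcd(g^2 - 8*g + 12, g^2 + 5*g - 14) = g - 2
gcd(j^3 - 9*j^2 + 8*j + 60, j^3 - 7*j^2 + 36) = j^2 - 4*j - 12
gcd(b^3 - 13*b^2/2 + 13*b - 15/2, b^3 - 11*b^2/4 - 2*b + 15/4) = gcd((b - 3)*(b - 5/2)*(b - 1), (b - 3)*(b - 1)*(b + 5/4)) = b^2 - 4*b + 3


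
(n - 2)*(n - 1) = n^2 - 3*n + 2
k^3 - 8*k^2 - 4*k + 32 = (k - 8)*(k - 2)*(k + 2)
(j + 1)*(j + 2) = j^2 + 3*j + 2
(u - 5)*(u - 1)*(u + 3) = u^3 - 3*u^2 - 13*u + 15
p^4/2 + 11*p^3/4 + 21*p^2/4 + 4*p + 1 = (p/2 + 1/2)*(p + 1/2)*(p + 2)^2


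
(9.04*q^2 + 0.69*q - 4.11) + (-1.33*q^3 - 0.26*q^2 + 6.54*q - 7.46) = -1.33*q^3 + 8.78*q^2 + 7.23*q - 11.57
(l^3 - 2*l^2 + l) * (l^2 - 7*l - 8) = l^5 - 9*l^4 + 7*l^3 + 9*l^2 - 8*l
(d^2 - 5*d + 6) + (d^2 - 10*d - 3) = 2*d^2 - 15*d + 3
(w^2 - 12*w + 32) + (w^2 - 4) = 2*w^2 - 12*w + 28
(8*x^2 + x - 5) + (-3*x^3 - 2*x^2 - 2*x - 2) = -3*x^3 + 6*x^2 - x - 7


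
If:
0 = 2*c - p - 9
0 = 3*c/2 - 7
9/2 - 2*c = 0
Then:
No Solution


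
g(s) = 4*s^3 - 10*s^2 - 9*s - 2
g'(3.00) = 39.00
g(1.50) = -24.50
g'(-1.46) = 45.78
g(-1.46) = -22.62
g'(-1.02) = 23.88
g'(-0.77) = 13.51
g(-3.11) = -191.05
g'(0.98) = -17.08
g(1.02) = -17.34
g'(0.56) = -16.44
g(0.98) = -16.66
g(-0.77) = -2.83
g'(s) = 12*s^2 - 20*s - 9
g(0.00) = -2.00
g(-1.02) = -7.47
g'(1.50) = -12.00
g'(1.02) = -16.92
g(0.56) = -9.47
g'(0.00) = -9.00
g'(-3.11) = 169.27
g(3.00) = -11.00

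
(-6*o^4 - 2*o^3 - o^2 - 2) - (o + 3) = -6*o^4 - 2*o^3 - o^2 - o - 5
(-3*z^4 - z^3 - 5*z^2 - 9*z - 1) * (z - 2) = -3*z^5 + 5*z^4 - 3*z^3 + z^2 + 17*z + 2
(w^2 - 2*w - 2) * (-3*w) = -3*w^3 + 6*w^2 + 6*w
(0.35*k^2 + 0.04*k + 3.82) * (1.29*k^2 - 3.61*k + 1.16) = 0.4515*k^4 - 1.2119*k^3 + 5.1894*k^2 - 13.7438*k + 4.4312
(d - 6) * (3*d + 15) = 3*d^2 - 3*d - 90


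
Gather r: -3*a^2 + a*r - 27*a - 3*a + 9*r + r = -3*a^2 - 30*a + r*(a + 10)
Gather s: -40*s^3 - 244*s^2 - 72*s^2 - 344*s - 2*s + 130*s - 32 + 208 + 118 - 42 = -40*s^3 - 316*s^2 - 216*s + 252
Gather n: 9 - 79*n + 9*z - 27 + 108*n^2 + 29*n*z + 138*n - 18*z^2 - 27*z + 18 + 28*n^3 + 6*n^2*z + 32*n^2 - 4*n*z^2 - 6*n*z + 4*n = 28*n^3 + n^2*(6*z + 140) + n*(-4*z^2 + 23*z + 63) - 18*z^2 - 18*z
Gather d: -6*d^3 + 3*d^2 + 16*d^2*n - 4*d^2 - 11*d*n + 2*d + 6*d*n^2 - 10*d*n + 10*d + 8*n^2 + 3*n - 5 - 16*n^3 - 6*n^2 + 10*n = -6*d^3 + d^2*(16*n - 1) + d*(6*n^2 - 21*n + 12) - 16*n^3 + 2*n^2 + 13*n - 5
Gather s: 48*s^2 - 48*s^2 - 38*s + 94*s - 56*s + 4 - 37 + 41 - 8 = 0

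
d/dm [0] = 0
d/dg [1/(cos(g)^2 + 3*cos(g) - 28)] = (2*cos(g) + 3)*sin(g)/(cos(g)^2 + 3*cos(g) - 28)^2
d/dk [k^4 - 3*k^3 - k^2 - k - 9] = 4*k^3 - 9*k^2 - 2*k - 1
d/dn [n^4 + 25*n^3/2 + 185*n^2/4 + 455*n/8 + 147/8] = 4*n^3 + 75*n^2/2 + 185*n/2 + 455/8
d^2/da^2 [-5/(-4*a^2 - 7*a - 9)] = 10*(-16*a^2 - 28*a + (8*a + 7)^2 - 36)/(4*a^2 + 7*a + 9)^3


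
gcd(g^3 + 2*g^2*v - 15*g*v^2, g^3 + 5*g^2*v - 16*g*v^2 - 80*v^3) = g + 5*v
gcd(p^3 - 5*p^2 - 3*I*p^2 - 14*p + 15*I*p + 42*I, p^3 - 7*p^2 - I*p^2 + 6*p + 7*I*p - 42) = p^2 + p*(-7 - 3*I) + 21*I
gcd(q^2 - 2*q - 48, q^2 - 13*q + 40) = q - 8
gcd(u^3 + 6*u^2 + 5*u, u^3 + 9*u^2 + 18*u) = u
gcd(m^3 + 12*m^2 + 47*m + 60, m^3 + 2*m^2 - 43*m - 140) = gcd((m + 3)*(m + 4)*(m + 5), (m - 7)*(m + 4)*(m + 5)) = m^2 + 9*m + 20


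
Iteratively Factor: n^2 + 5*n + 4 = (n + 1)*(n + 4)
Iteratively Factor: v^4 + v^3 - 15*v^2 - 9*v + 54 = (v - 2)*(v^3 + 3*v^2 - 9*v - 27) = (v - 3)*(v - 2)*(v^2 + 6*v + 9) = (v - 3)*(v - 2)*(v + 3)*(v + 3)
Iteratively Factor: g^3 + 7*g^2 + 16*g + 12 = (g + 2)*(g^2 + 5*g + 6) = (g + 2)*(g + 3)*(g + 2)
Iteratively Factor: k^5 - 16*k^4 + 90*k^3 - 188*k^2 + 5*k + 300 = (k - 3)*(k^4 - 13*k^3 + 51*k^2 - 35*k - 100) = (k - 4)*(k - 3)*(k^3 - 9*k^2 + 15*k + 25) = (k - 5)*(k - 4)*(k - 3)*(k^2 - 4*k - 5) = (k - 5)*(k - 4)*(k - 3)*(k + 1)*(k - 5)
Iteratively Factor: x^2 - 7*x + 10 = (x - 5)*(x - 2)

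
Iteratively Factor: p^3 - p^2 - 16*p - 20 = (p + 2)*(p^2 - 3*p - 10) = (p + 2)^2*(p - 5)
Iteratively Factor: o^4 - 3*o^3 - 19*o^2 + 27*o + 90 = (o + 3)*(o^3 - 6*o^2 - o + 30) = (o + 2)*(o + 3)*(o^2 - 8*o + 15) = (o - 3)*(o + 2)*(o + 3)*(o - 5)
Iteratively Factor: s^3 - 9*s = (s + 3)*(s^2 - 3*s) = (s - 3)*(s + 3)*(s)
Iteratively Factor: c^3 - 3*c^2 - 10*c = (c)*(c^2 - 3*c - 10) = c*(c + 2)*(c - 5)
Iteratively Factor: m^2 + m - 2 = (m + 2)*(m - 1)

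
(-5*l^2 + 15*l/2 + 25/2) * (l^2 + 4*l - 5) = -5*l^4 - 25*l^3/2 + 135*l^2/2 + 25*l/2 - 125/2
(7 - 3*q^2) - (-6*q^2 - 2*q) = 3*q^2 + 2*q + 7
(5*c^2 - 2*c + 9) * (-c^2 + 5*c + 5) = -5*c^4 + 27*c^3 + 6*c^2 + 35*c + 45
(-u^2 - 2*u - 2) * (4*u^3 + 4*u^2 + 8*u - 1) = -4*u^5 - 12*u^4 - 24*u^3 - 23*u^2 - 14*u + 2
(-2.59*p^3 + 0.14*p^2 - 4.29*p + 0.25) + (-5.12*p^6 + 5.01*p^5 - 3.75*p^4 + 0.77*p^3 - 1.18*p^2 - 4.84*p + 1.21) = -5.12*p^6 + 5.01*p^5 - 3.75*p^4 - 1.82*p^3 - 1.04*p^2 - 9.13*p + 1.46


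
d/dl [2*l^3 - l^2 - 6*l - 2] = 6*l^2 - 2*l - 6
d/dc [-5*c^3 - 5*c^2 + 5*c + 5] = -15*c^2 - 10*c + 5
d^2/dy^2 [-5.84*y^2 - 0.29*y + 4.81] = -11.6800000000000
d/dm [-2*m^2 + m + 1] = 1 - 4*m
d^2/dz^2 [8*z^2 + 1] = 16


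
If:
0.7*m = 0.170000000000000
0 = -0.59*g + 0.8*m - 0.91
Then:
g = -1.21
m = 0.24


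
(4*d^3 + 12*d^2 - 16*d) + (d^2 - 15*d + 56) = 4*d^3 + 13*d^2 - 31*d + 56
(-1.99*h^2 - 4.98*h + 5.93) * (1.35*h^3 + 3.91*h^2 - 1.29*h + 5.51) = -2.6865*h^5 - 14.5039*h^4 - 8.8992*h^3 + 18.6456*h^2 - 35.0895*h + 32.6743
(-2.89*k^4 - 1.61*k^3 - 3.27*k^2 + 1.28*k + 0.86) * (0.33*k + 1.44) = -0.9537*k^5 - 4.6929*k^4 - 3.3975*k^3 - 4.2864*k^2 + 2.127*k + 1.2384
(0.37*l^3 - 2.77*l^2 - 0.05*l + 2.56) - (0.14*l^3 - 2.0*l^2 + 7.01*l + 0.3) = 0.23*l^3 - 0.77*l^2 - 7.06*l + 2.26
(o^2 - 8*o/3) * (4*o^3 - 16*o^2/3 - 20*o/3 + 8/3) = 4*o^5 - 16*o^4 + 68*o^3/9 + 184*o^2/9 - 64*o/9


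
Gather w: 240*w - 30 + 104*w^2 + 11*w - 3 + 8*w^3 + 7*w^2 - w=8*w^3 + 111*w^2 + 250*w - 33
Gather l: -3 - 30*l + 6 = 3 - 30*l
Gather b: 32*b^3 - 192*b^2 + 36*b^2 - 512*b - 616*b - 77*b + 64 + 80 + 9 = 32*b^3 - 156*b^2 - 1205*b + 153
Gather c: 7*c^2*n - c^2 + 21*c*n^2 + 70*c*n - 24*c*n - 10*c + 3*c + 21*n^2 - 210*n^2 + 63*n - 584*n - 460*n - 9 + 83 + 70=c^2*(7*n - 1) + c*(21*n^2 + 46*n - 7) - 189*n^2 - 981*n + 144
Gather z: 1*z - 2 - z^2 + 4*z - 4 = -z^2 + 5*z - 6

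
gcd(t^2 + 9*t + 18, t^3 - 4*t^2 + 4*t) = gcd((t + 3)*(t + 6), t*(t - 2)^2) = 1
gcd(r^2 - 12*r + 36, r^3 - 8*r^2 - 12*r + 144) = r^2 - 12*r + 36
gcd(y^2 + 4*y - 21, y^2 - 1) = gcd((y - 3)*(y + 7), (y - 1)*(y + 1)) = 1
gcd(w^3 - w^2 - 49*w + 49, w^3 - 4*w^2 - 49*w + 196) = w^2 - 49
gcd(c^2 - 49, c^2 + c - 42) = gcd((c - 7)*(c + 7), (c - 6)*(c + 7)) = c + 7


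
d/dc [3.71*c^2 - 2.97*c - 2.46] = 7.42*c - 2.97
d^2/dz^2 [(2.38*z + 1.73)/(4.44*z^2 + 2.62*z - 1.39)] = ((2.38*z + 1.73)*(8.88*z + 2.62)*(17.76*z + 5.24) - (63.4032*z + 27.8336)*(4.44*z^2 + 2.62*z - 1.39))/(4.44*z^2 + 2.62*z - 1.39)^3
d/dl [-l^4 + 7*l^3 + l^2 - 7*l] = -4*l^3 + 21*l^2 + 2*l - 7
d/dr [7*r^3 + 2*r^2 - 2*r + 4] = 21*r^2 + 4*r - 2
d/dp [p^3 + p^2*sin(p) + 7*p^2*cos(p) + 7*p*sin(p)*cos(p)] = -7*p^2*sin(p) + p^2*cos(p) + 3*p^2 + 2*p*sin(p) + 14*p*cos(p) + 7*p*cos(2*p) + 7*sin(2*p)/2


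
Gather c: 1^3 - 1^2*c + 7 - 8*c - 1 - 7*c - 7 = -16*c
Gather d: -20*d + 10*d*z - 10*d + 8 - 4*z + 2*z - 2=d*(10*z - 30) - 2*z + 6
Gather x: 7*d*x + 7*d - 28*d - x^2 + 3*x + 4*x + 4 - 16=-21*d - x^2 + x*(7*d + 7) - 12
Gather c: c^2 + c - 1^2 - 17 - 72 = c^2 + c - 90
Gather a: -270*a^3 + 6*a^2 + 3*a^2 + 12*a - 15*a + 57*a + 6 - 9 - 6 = -270*a^3 + 9*a^2 + 54*a - 9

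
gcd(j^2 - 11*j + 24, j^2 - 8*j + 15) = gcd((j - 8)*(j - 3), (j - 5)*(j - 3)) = j - 3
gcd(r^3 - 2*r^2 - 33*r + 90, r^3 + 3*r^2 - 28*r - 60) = r^2 + r - 30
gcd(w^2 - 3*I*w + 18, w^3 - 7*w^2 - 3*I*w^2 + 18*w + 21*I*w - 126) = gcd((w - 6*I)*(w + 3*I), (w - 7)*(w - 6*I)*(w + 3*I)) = w^2 - 3*I*w + 18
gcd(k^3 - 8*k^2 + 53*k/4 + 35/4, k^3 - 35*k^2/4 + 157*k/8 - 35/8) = k^2 - 17*k/2 + 35/2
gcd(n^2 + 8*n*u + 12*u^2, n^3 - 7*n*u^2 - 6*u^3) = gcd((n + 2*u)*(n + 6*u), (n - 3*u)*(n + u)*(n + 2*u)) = n + 2*u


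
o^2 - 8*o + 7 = (o - 7)*(o - 1)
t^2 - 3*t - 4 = (t - 4)*(t + 1)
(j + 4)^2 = j^2 + 8*j + 16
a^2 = a^2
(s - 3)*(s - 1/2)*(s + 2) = s^3 - 3*s^2/2 - 11*s/2 + 3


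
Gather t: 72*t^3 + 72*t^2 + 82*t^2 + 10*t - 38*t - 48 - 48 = 72*t^3 + 154*t^2 - 28*t - 96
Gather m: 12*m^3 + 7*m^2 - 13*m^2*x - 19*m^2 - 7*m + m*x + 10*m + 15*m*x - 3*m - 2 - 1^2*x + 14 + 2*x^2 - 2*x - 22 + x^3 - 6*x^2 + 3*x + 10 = 12*m^3 + m^2*(-13*x - 12) + 16*m*x + x^3 - 4*x^2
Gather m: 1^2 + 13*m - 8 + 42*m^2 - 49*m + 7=42*m^2 - 36*m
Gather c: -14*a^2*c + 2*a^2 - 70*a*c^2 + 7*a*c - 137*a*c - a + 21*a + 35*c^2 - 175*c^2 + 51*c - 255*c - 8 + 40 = 2*a^2 + 20*a + c^2*(-70*a - 140) + c*(-14*a^2 - 130*a - 204) + 32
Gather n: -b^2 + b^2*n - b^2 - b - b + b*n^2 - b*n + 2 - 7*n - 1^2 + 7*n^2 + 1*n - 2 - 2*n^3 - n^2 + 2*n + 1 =-2*b^2 - 2*b - 2*n^3 + n^2*(b + 6) + n*(b^2 - b - 4)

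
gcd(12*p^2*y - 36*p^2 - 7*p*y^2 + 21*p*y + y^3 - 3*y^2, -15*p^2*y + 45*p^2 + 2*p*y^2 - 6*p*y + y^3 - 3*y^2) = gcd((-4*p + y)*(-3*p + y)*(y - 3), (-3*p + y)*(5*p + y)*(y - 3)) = -3*p*y + 9*p + y^2 - 3*y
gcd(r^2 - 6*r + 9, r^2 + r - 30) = 1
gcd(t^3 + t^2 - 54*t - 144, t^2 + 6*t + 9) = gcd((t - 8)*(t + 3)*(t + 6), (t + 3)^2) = t + 3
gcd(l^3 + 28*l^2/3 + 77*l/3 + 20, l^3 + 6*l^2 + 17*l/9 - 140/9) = l + 5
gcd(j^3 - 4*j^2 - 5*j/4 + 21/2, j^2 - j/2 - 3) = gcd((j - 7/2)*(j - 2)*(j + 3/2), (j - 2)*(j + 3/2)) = j^2 - j/2 - 3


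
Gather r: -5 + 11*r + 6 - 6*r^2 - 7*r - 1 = -6*r^2 + 4*r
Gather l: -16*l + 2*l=-14*l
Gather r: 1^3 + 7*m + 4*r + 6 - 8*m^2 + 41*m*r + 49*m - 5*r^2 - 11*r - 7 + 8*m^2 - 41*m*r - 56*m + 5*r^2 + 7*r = 0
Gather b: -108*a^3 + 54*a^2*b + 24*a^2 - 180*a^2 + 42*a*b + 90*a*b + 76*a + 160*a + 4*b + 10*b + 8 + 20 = -108*a^3 - 156*a^2 + 236*a + b*(54*a^2 + 132*a + 14) + 28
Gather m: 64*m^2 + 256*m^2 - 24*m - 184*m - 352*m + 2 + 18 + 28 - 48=320*m^2 - 560*m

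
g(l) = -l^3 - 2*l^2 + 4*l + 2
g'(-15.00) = -611.00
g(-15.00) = 2867.00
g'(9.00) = -275.00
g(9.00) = -853.00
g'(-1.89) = 0.84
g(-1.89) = -5.95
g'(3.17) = -38.83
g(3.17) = -37.27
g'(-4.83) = -46.67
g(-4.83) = 48.70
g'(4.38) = -71.07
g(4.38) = -102.88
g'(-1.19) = 4.51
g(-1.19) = -3.91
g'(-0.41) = 5.14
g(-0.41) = 0.09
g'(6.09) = -131.62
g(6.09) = -273.68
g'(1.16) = -4.68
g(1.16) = 2.39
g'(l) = -3*l^2 - 4*l + 4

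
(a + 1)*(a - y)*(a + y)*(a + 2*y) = a^4 + 2*a^3*y + a^3 - a^2*y^2 + 2*a^2*y - 2*a*y^3 - a*y^2 - 2*y^3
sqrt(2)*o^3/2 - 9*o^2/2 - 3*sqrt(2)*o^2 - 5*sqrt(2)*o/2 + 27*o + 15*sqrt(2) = (o - 6)*(o - 5*sqrt(2))*(sqrt(2)*o/2 + 1/2)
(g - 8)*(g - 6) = g^2 - 14*g + 48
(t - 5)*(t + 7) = t^2 + 2*t - 35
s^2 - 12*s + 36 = (s - 6)^2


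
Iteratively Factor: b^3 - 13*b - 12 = (b + 3)*(b^2 - 3*b - 4) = (b - 4)*(b + 3)*(b + 1)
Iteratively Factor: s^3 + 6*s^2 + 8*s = (s + 2)*(s^2 + 4*s) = (s + 2)*(s + 4)*(s)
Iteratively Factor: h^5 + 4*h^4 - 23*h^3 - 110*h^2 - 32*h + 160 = (h - 1)*(h^4 + 5*h^3 - 18*h^2 - 128*h - 160) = (h - 1)*(h + 4)*(h^3 + h^2 - 22*h - 40) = (h - 5)*(h - 1)*(h + 4)*(h^2 + 6*h + 8) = (h - 5)*(h - 1)*(h + 4)^2*(h + 2)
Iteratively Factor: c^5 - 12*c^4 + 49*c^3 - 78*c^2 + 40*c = (c - 5)*(c^4 - 7*c^3 + 14*c^2 - 8*c) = (c - 5)*(c - 4)*(c^3 - 3*c^2 + 2*c) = c*(c - 5)*(c - 4)*(c^2 - 3*c + 2) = c*(c - 5)*(c - 4)*(c - 1)*(c - 2)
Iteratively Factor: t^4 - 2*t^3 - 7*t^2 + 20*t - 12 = (t - 2)*(t^3 - 7*t + 6) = (t - 2)*(t + 3)*(t^2 - 3*t + 2) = (t - 2)^2*(t + 3)*(t - 1)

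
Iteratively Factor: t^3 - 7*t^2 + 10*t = (t - 2)*(t^2 - 5*t) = t*(t - 2)*(t - 5)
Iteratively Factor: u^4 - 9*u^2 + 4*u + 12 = (u + 3)*(u^3 - 3*u^2 + 4) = (u - 2)*(u + 3)*(u^2 - u - 2) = (u - 2)*(u + 1)*(u + 3)*(u - 2)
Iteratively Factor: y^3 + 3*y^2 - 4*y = (y + 4)*(y^2 - y) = (y - 1)*(y + 4)*(y)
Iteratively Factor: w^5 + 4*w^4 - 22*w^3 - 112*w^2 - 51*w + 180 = (w - 1)*(w^4 + 5*w^3 - 17*w^2 - 129*w - 180) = (w - 1)*(w + 4)*(w^3 + w^2 - 21*w - 45) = (w - 5)*(w - 1)*(w + 4)*(w^2 + 6*w + 9) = (w - 5)*(w - 1)*(w + 3)*(w + 4)*(w + 3)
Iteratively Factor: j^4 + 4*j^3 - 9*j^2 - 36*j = (j)*(j^3 + 4*j^2 - 9*j - 36) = j*(j + 3)*(j^2 + j - 12) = j*(j - 3)*(j + 3)*(j + 4)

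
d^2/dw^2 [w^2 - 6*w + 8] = 2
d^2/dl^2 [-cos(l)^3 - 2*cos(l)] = (5 - 9*sin(l)^2)*cos(l)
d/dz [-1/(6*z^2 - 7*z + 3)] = (12*z - 7)/(6*z^2 - 7*z + 3)^2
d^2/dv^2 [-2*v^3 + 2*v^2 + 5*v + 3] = 4 - 12*v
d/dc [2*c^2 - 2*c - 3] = 4*c - 2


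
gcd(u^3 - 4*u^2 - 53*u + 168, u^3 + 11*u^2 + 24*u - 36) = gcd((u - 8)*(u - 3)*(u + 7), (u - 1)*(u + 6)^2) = 1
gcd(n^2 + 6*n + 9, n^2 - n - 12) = n + 3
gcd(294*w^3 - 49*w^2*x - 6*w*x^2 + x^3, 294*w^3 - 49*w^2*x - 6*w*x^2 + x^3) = 294*w^3 - 49*w^2*x - 6*w*x^2 + x^3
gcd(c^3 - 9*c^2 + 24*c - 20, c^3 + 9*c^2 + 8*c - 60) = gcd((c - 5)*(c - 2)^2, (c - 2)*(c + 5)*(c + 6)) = c - 2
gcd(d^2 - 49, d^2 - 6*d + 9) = 1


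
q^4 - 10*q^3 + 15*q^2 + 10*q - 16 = (q - 8)*(q - 2)*(q - 1)*(q + 1)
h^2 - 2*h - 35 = (h - 7)*(h + 5)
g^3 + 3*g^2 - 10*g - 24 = (g - 3)*(g + 2)*(g + 4)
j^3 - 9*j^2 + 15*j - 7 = (j - 7)*(j - 1)^2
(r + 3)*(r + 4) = r^2 + 7*r + 12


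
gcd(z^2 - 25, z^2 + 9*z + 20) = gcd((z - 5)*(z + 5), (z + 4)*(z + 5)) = z + 5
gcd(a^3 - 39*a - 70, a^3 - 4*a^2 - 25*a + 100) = a + 5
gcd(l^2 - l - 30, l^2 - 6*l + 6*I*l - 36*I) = l - 6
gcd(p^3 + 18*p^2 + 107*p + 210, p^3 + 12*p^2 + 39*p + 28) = p + 7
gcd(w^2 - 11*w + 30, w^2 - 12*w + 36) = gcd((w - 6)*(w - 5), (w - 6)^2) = w - 6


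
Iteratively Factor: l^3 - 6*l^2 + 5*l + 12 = (l - 4)*(l^2 - 2*l - 3) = (l - 4)*(l - 3)*(l + 1)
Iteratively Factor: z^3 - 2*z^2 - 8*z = (z)*(z^2 - 2*z - 8) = z*(z - 4)*(z + 2)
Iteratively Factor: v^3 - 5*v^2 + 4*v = (v - 1)*(v^2 - 4*v) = v*(v - 1)*(v - 4)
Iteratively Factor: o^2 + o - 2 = (o - 1)*(o + 2)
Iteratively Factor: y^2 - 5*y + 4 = (y - 1)*(y - 4)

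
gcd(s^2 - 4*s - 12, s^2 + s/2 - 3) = s + 2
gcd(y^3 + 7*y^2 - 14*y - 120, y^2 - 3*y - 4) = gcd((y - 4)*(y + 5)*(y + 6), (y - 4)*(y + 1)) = y - 4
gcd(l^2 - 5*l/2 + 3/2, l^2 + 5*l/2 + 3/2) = 1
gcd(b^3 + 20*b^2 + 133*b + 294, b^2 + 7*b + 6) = b + 6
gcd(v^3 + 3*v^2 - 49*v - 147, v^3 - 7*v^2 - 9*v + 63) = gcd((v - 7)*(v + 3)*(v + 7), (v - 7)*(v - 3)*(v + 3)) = v^2 - 4*v - 21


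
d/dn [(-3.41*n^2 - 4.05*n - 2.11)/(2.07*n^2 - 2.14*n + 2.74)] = (15.6809*n^2 - 9.9514*n - 15.6124)/(4.2849*n^4 - 8.8596*n^3 + 15.9232*n^2 - 11.7272*n + 7.5076)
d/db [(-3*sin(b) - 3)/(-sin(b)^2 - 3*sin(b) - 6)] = 3*(-sin(b)^2 - 2*sin(b) + 3)*cos(b)/(sin(b)^2 + 3*sin(b) + 6)^2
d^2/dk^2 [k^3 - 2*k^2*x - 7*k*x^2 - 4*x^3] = 6*k - 4*x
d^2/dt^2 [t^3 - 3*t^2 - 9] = 6*t - 6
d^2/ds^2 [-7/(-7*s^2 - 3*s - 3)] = 14*(-49*s^2 - 21*s + (14*s + 3)^2 - 21)/(7*s^2 + 3*s + 3)^3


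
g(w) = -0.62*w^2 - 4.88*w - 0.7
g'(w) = -1.24*w - 4.88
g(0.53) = -3.46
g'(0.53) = -5.54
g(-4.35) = 8.80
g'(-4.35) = 0.51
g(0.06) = -1.00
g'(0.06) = -4.95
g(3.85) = -28.68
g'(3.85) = -9.65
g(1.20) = -7.45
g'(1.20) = -6.37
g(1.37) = -8.55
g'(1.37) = -6.58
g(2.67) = -18.15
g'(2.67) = -8.19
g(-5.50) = 7.38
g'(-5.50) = 1.94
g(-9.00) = -7.00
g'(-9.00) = 6.28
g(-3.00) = 8.36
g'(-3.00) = -1.16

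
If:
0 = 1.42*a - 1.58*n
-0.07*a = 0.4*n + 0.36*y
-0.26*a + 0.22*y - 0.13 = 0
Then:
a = -0.25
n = -0.22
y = 0.30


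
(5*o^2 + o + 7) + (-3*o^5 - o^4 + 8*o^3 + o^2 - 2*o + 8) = -3*o^5 - o^4 + 8*o^3 + 6*o^2 - o + 15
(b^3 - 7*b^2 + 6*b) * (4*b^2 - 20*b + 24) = 4*b^5 - 48*b^4 + 188*b^3 - 288*b^2 + 144*b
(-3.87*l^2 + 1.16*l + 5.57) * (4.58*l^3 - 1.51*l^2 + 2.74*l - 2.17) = -17.7246*l^5 + 11.1565*l^4 + 13.1552*l^3 + 3.1656*l^2 + 12.7446*l - 12.0869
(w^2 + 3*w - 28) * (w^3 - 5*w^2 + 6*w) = w^5 - 2*w^4 - 37*w^3 + 158*w^2 - 168*w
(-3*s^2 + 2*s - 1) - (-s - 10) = -3*s^2 + 3*s + 9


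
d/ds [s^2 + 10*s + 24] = 2*s + 10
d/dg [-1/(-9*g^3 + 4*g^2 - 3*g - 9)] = (-27*g^2 + 8*g - 3)/(9*g^3 - 4*g^2 + 3*g + 9)^2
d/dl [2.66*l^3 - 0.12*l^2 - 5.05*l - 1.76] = 7.98*l^2 - 0.24*l - 5.05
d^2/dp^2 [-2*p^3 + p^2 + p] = 2 - 12*p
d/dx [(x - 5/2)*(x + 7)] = 2*x + 9/2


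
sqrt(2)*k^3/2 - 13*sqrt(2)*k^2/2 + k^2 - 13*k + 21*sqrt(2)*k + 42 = (k - 7)*(k - 6)*(sqrt(2)*k/2 + 1)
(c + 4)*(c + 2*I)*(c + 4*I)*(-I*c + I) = -I*c^4 + 6*c^3 - 3*I*c^3 + 18*c^2 + 12*I*c^2 - 24*c + 24*I*c - 32*I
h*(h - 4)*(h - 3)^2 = h^4 - 10*h^3 + 33*h^2 - 36*h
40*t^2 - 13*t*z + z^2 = (-8*t + z)*(-5*t + z)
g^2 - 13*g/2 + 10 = (g - 4)*(g - 5/2)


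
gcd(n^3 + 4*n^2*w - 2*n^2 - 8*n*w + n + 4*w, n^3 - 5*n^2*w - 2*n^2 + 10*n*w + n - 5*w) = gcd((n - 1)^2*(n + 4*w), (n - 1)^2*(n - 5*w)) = n^2 - 2*n + 1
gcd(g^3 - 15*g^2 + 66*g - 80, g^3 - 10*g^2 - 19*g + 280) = g - 8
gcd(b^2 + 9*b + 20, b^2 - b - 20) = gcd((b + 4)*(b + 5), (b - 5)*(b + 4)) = b + 4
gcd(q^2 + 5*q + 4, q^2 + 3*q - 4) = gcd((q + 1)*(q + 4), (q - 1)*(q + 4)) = q + 4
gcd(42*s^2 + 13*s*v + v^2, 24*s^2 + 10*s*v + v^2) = 6*s + v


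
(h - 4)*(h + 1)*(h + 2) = h^3 - h^2 - 10*h - 8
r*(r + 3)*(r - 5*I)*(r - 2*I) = r^4 + 3*r^3 - 7*I*r^3 - 10*r^2 - 21*I*r^2 - 30*r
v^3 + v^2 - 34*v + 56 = (v - 4)*(v - 2)*(v + 7)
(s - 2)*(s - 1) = s^2 - 3*s + 2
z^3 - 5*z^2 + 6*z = z*(z - 3)*(z - 2)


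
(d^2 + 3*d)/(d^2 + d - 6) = d/(d - 2)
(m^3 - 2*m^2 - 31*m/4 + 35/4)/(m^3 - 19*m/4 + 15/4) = (2*m - 7)/(2*m - 3)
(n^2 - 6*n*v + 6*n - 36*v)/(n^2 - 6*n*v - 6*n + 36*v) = (n + 6)/(n - 6)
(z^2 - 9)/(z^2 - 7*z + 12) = (z + 3)/(z - 4)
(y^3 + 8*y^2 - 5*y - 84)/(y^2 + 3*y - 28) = (y^2 + y - 12)/(y - 4)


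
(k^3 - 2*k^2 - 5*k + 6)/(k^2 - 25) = (k^3 - 2*k^2 - 5*k + 6)/(k^2 - 25)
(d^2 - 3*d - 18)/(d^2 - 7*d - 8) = (-d^2 + 3*d + 18)/(-d^2 + 7*d + 8)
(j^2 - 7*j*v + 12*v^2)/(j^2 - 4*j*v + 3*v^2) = (-j + 4*v)/(-j + v)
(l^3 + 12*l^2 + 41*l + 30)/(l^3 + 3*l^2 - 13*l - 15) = (l + 6)/(l - 3)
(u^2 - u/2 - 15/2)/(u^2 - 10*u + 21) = (u + 5/2)/(u - 7)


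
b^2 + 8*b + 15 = (b + 3)*(b + 5)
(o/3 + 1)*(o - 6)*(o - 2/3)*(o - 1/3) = o^4/3 - 4*o^3/3 - 133*o^2/27 + 52*o/9 - 4/3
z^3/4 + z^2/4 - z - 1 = (z/4 + 1/4)*(z - 2)*(z + 2)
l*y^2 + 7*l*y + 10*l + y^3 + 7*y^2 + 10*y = (l + y)*(y + 2)*(y + 5)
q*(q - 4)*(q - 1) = q^3 - 5*q^2 + 4*q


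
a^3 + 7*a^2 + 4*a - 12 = (a - 1)*(a + 2)*(a + 6)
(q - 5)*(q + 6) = q^2 + q - 30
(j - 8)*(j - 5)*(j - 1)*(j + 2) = j^4 - 12*j^3 + 25*j^2 + 66*j - 80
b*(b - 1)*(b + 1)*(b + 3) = b^4 + 3*b^3 - b^2 - 3*b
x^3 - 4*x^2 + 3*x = x*(x - 3)*(x - 1)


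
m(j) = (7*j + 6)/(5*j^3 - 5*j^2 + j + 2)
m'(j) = (7*j + 6)*(-15*j^2 + 10*j - 1)/(5*j^3 - 5*j^2 + j + 2)^2 + 7/(5*j^3 - 5*j^2 + j + 2) = (35*j^3 - 35*j^2 + 7*j - (7*j + 6)*(15*j^2 - 10*j + 1) + 14)/(5*j^3 - 5*j^2 + j + 2)^2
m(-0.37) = 4.93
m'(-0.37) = -37.95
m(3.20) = 0.24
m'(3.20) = -0.19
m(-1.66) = 0.15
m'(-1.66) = 0.06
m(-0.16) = 2.88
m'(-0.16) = -0.95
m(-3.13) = 0.08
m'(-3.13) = 0.03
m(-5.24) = 0.04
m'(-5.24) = 0.01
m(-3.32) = 0.07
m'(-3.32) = 0.03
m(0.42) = 4.68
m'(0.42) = 5.03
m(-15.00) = 0.01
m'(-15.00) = 0.00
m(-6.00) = 0.03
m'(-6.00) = 0.01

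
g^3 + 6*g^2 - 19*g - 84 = (g - 4)*(g + 3)*(g + 7)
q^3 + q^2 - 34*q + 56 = (q - 4)*(q - 2)*(q + 7)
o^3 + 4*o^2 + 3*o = o*(o + 1)*(o + 3)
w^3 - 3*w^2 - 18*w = w*(w - 6)*(w + 3)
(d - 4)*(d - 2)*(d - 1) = d^3 - 7*d^2 + 14*d - 8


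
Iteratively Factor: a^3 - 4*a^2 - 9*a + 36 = (a + 3)*(a^2 - 7*a + 12) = (a - 4)*(a + 3)*(a - 3)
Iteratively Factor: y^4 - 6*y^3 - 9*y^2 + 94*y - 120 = (y + 4)*(y^3 - 10*y^2 + 31*y - 30) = (y - 3)*(y + 4)*(y^2 - 7*y + 10) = (y - 3)*(y - 2)*(y + 4)*(y - 5)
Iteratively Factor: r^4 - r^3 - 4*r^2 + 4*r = (r - 1)*(r^3 - 4*r) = (r - 2)*(r - 1)*(r^2 + 2*r) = r*(r - 2)*(r - 1)*(r + 2)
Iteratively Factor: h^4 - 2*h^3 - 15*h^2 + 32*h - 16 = (h - 1)*(h^3 - h^2 - 16*h + 16) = (h - 4)*(h - 1)*(h^2 + 3*h - 4) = (h - 4)*(h - 1)*(h + 4)*(h - 1)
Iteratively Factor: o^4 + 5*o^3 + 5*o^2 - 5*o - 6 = (o - 1)*(o^3 + 6*o^2 + 11*o + 6) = (o - 1)*(o + 3)*(o^2 + 3*o + 2) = (o - 1)*(o + 2)*(o + 3)*(o + 1)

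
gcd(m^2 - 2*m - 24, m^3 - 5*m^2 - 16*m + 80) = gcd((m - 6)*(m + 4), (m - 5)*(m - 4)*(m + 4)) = m + 4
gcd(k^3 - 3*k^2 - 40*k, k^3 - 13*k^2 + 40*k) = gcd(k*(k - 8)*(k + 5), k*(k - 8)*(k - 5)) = k^2 - 8*k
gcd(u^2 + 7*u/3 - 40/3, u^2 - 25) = u + 5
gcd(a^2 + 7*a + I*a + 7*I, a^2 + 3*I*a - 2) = a + I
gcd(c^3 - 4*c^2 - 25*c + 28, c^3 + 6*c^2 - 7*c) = c - 1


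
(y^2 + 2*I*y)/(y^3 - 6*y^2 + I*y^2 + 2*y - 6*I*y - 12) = y/(y^2 - y*(6 + I) + 6*I)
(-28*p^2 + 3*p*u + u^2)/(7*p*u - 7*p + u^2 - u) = (-4*p + u)/(u - 1)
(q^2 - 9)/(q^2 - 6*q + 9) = (q + 3)/(q - 3)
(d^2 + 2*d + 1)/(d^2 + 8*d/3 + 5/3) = 3*(d + 1)/(3*d + 5)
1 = 1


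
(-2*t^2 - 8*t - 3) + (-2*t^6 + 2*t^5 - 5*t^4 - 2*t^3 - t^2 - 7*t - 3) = -2*t^6 + 2*t^5 - 5*t^4 - 2*t^3 - 3*t^2 - 15*t - 6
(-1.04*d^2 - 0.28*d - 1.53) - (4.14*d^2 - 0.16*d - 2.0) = -5.18*d^2 - 0.12*d + 0.47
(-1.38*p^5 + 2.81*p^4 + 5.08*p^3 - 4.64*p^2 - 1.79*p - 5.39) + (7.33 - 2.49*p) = -1.38*p^5 + 2.81*p^4 + 5.08*p^3 - 4.64*p^2 - 4.28*p + 1.94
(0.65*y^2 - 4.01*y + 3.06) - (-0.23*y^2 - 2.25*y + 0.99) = 0.88*y^2 - 1.76*y + 2.07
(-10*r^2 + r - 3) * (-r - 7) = 10*r^3 + 69*r^2 - 4*r + 21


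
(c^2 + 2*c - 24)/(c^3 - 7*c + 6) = (c^2 + 2*c - 24)/(c^3 - 7*c + 6)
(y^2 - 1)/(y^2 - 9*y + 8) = (y + 1)/(y - 8)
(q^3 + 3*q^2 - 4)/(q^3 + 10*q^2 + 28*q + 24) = (q - 1)/(q + 6)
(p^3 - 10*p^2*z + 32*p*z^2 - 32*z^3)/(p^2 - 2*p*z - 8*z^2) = (p^2 - 6*p*z + 8*z^2)/(p + 2*z)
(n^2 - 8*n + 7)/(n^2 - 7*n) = (n - 1)/n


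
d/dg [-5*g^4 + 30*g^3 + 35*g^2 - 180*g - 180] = -20*g^3 + 90*g^2 + 70*g - 180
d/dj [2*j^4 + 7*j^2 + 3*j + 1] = 8*j^3 + 14*j + 3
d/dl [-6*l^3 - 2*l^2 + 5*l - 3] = -18*l^2 - 4*l + 5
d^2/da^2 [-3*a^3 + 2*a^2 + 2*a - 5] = 4 - 18*a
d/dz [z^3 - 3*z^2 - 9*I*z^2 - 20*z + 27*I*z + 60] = 3*z^2 - 6*z - 18*I*z - 20 + 27*I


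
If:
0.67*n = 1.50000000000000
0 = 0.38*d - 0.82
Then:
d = 2.16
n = 2.24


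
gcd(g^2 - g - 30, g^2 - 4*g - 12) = g - 6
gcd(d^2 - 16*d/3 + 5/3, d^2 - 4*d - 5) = d - 5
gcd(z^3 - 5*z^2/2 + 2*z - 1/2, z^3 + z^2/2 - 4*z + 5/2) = z^2 - 2*z + 1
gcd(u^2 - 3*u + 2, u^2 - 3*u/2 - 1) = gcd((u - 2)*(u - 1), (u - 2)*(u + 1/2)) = u - 2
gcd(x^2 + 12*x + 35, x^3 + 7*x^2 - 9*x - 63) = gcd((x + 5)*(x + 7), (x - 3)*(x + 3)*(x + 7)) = x + 7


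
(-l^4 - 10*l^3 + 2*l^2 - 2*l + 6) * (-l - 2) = l^5 + 12*l^4 + 18*l^3 - 2*l^2 - 2*l - 12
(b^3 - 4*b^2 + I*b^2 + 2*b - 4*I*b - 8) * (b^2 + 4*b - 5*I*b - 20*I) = b^5 - 4*I*b^4 - 9*b^3 + 54*I*b^2 - 112*b + 160*I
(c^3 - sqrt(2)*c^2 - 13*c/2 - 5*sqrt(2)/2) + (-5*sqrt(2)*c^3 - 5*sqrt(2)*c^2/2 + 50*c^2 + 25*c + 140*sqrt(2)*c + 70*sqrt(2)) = -5*sqrt(2)*c^3 + c^3 - 7*sqrt(2)*c^2/2 + 50*c^2 + 37*c/2 + 140*sqrt(2)*c + 135*sqrt(2)/2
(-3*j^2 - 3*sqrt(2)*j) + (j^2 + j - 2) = -2*j^2 - 3*sqrt(2)*j + j - 2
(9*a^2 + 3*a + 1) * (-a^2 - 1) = -9*a^4 - 3*a^3 - 10*a^2 - 3*a - 1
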